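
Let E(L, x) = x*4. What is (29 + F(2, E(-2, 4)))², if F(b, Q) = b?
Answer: 961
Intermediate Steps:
E(L, x) = 4*x
(29 + F(2, E(-2, 4)))² = (29 + 2)² = 31² = 961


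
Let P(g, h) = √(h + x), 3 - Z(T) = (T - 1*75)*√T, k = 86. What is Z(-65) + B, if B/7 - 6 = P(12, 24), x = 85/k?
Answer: 45 + 7*√184814/86 + 140*I*√65 ≈ 79.992 + 1128.7*I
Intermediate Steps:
x = 85/86 ≈ 0.98837
Z(T) = 3 - √T*(-75 + T) (Z(T) = 3 - (T - 1*75)*√T = 3 - (T - 75)*√T = 3 - (-75 + T)*√T = 3 - √T*(-75 + T))
P(g, h) = √(85/86 + h) (P(g, h) = √(h + 85/86) = √(85/86 + h))
B = 42 + 7*√184814/86 (B = 42 + 7*(√(7310 + 7396*24)/86) = 42 + 7*(√(7310 + 177504)/86) = 42 + 7*(√184814/86) = 42 + 7*√184814/86 ≈ 76.992)
Z(-65) + B = (3 - (-65)^(3/2) + 75*√(-65)) + (42 + 7*√184814/86) = (3 - (-65)*I*√65 + 75*(I*√65)) + (42 + 7*√184814/86) = (3 + 65*I*√65 + 75*I*√65) + (42 + 7*√184814/86) = (3 + 140*I*√65) + (42 + 7*√184814/86) = 45 + 7*√184814/86 + 140*I*√65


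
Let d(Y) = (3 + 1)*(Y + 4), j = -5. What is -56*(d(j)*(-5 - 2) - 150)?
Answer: 6832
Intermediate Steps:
d(Y) = 16 + 4*Y (d(Y) = 4*(4 + Y) = 16 + 4*Y)
-56*(d(j)*(-5 - 2) - 150) = -56*((16 + 4*(-5))*(-5 - 2) - 150) = -56*((16 - 20)*(-7) - 150) = -56*(-4*(-7) - 150) = -56*(28 - 150) = -56*(-122) = 6832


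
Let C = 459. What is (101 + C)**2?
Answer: 313600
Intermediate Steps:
(101 + C)**2 = (101 + 459)**2 = 560**2 = 313600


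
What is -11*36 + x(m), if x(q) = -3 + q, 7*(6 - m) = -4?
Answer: -2747/7 ≈ -392.43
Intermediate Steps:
m = 46/7 (m = 6 - ⅐*(-4) = 6 + 4/7 = 46/7 ≈ 6.5714)
-11*36 + x(m) = -11*36 + (-3 + 46/7) = -396 + 25/7 = -2747/7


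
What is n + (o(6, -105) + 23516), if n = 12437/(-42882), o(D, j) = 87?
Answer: 1012131409/42882 ≈ 23603.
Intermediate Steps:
n = -12437/42882 (n = 12437*(-1/42882) = -12437/42882 ≈ -0.29003)
n + (o(6, -105) + 23516) = -12437/42882 + (87 + 23516) = -12437/42882 + 23603 = 1012131409/42882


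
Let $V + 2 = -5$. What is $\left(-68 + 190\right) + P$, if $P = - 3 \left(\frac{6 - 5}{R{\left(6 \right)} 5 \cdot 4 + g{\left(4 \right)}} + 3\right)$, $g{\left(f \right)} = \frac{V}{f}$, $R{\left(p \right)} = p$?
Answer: $\frac{53437}{473} \approx 112.97$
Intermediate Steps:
$V = -7$ ($V = -2 - 5 = -7$)
$g{\left(f \right)} = - \frac{7}{f}$
$P = - \frac{4269}{473}$ ($P = - 3 \left(\frac{6 - 5}{6 \cdot 5 \cdot 4 - \frac{7}{4}} + 3\right) = - 3 \left(1 \frac{1}{30 \cdot 4 - \frac{7}{4}} + 3\right) = - 3 \left(1 \frac{1}{120 - \frac{7}{4}} + 3\right) = - 3 \left(1 \frac{1}{\frac{473}{4}} + 3\right) = - 3 \left(1 \cdot \frac{4}{473} + 3\right) = - 3 \left(\frac{4}{473} + 3\right) = \left(-3\right) \frac{1423}{473} = - \frac{4269}{473} \approx -9.0254$)
$\left(-68 + 190\right) + P = \left(-68 + 190\right) - \frac{4269}{473} = 122 - \frac{4269}{473} = \frac{53437}{473}$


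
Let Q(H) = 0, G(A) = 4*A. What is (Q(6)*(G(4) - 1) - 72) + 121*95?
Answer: 11423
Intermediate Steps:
(Q(6)*(G(4) - 1) - 72) + 121*95 = (0*(4*4 - 1) - 72) + 121*95 = (0*(16 - 1) - 72) + 11495 = (0*15 - 72) + 11495 = (0 - 72) + 11495 = -72 + 11495 = 11423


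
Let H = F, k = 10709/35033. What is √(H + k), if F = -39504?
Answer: I*√48483322091459/35033 ≈ 198.76*I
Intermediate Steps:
k = 10709/35033 (k = 10709*(1/35033) = 10709/35033 ≈ 0.30568)
H = -39504
√(H + k) = √(-39504 + 10709/35033) = √(-1383932923/35033) = I*√48483322091459/35033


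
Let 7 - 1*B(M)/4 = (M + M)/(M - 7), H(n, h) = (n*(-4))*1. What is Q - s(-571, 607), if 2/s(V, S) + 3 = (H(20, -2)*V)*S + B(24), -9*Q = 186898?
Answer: -29366170883900/1414116459 ≈ -20766.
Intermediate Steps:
H(n, h) = -4*n (H(n, h) = -4*n*1 = -4*n)
B(M) = 28 - 8*M/(-7 + M) (B(M) = 28 - 4*(M + M)/(M - 7) = 28 - 4*2*M/(-7 + M) = 28 - 8*M/(-7 + M))
Q = -186898/9 (Q = -⅑*186898 = -186898/9 ≈ -20766.)
s(V, S) = 2/(233/17 - 80*S*V) (s(V, S) = 2/(-3 + (((-4*20)*V)*S + 4*(-49 + 5*24)/(-7 + 24))) = 2/(-3 + ((-80*V)*S + 4*(-49 + 120)/17)) = 2/(-3 + (-80*S*V + 4*(1/17)*71)) = 2/(-3 + (-80*S*V + 284/17)) = 2/(-3 + (284/17 - 80*S*V)) = 2/(233/17 - 80*S*V))
Q - s(-571, 607) = -186898/9 - (-34)/(-233 + 1360*607*(-571)) = -186898/9 - (-34)/(-233 - 471371920) = -186898/9 - (-34)/(-471372153) = -186898/9 - (-34)*(-1)/471372153 = -186898/9 - 1*34/471372153 = -186898/9 - 34/471372153 = -29366170883900/1414116459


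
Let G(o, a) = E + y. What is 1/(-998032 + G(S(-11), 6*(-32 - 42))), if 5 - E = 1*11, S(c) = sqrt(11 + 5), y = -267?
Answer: -1/998305 ≈ -1.0017e-6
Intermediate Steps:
S(c) = 4 (S(c) = sqrt(16) = 4)
E = -6 (E = 5 - 11 = -6)
G(o, a) = -273 (G(o, a) = -6 - 267 = -273)
1/(-998032 + G(S(-11), 6*(-32 - 42))) = 1/(-998032 - 273) = 1/(-998305) = -1/998305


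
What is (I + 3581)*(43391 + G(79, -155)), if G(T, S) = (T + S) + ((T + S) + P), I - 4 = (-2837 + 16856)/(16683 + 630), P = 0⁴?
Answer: 30854318628/199 ≈ 1.5505e+8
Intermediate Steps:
P = 0
I = 27757/5771 (I = 4 + (-2837 + 16856)/(16683 + 630) = 4 + 14019/17313 = 4 + 14019*(1/17313) = 4 + 4673/5771 = 27757/5771 ≈ 4.8097)
G(T, S) = 2*S + 2*T (G(T, S) = (T + S) + ((T + S) + 0) = (S + T) + ((S + T) + 0) = (S + T) + (S + T) = 2*S + 2*T)
(I + 3581)*(43391 + G(79, -155)) = (27757/5771 + 3581)*(43391 + (2*(-155) + 2*79)) = 20693708*(43391 + (-310 + 158))/5771 = 20693708*(43391 - 152)/5771 = (20693708/5771)*43239 = 30854318628/199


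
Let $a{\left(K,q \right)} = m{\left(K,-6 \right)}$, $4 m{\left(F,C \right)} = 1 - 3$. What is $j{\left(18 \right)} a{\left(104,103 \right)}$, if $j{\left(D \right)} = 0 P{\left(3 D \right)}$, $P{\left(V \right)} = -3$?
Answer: $0$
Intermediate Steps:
$m{\left(F,C \right)} = - \frac{1}{2}$ ($m{\left(F,C \right)} = \frac{1 - 3}{4} = \frac{1}{4} \left(-2\right) = - \frac{1}{2}$)
$a{\left(K,q \right)} = - \frac{1}{2}$
$j{\left(D \right)} = 0$ ($j{\left(D \right)} = 0 \left(-3\right) = 0$)
$j{\left(18 \right)} a{\left(104,103 \right)} = 0 \left(- \frac{1}{2}\right) = 0$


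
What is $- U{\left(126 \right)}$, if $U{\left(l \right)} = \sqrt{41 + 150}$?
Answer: $- \sqrt{191} \approx -13.82$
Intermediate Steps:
$U{\left(l \right)} = \sqrt{191}$
$- U{\left(126 \right)} = - \sqrt{191}$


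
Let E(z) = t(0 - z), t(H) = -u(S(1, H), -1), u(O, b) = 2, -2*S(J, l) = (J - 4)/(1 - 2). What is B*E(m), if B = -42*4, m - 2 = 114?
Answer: 336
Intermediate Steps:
m = 116 (m = 2 + 114 = 116)
B = -168
S(J, l) = -2 + J/2 (S(J, l) = -(J - 4)/(2*(1 - 2)) = -(-4 + J)/(2*(-1)) = -(-4 + J)*(-1)/2 = -(4 - J)/2 = -2 + J/2)
t(H) = -2 (t(H) = -1*2 = -2)
E(z) = -2
B*E(m) = -168*(-2) = 336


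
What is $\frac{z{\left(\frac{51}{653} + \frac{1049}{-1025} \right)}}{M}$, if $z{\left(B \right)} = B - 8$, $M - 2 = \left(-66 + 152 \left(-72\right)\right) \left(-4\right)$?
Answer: $- \frac{2993661}{14739205825} \approx -0.00020311$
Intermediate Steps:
$M = 44042$ ($M = 2 + \left(-66 + 152 \left(-72\right)\right) \left(-4\right) = 2 + \left(-66 - 10944\right) \left(-4\right) = 2 - -44040 = 2 + 44040 = 44042$)
$z{\left(B \right)} = -8 + B$
$\frac{z{\left(\frac{51}{653} + \frac{1049}{-1025} \right)}}{M} = \frac{-8 + \left(\frac{51}{653} + \frac{1049}{-1025}\right)}{44042} = \left(-8 + \left(51 \cdot \frac{1}{653} + 1049 \left(- \frac{1}{1025}\right)\right)\right) \frac{1}{44042} = \left(-8 + \left(\frac{51}{653} - \frac{1049}{1025}\right)\right) \frac{1}{44042} = \left(-8 - \frac{632722}{669325}\right) \frac{1}{44042} = \left(- \frac{5987322}{669325}\right) \frac{1}{44042} = - \frac{2993661}{14739205825}$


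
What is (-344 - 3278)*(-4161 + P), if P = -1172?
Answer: 19316126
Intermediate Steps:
(-344 - 3278)*(-4161 + P) = (-344 - 3278)*(-4161 - 1172) = -3622*(-5333) = 19316126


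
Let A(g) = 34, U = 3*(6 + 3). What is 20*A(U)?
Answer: 680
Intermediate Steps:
U = 27 (U = 3*9 = 27)
20*A(U) = 20*34 = 680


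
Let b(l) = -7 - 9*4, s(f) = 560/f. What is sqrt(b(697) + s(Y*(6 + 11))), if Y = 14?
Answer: I*sqrt(11747)/17 ≈ 6.3755*I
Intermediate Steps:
b(l) = -43 (b(l) = -7 - 36 = -43)
sqrt(b(697) + s(Y*(6 + 11))) = sqrt(-43 + 560/((14*(6 + 11)))) = sqrt(-43 + 560/((14*17))) = sqrt(-43 + 560/238) = sqrt(-43 + 560*(1/238)) = sqrt(-43 + 40/17) = sqrt(-691/17) = I*sqrt(11747)/17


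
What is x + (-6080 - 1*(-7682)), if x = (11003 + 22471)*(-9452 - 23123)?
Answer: -1090413948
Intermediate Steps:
x = -1090415550 (x = 33474*(-32575) = -1090415550)
x + (-6080 - 1*(-7682)) = -1090415550 + (-6080 - 1*(-7682)) = -1090415550 + (-6080 + 7682) = -1090415550 + 1602 = -1090413948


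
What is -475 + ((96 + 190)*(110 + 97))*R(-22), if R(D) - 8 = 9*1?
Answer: 1005959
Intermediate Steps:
R(D) = 17 (R(D) = 8 + 9*1 = 8 + 9 = 17)
-475 + ((96 + 190)*(110 + 97))*R(-22) = -475 + ((96 + 190)*(110 + 97))*17 = -475 + (286*207)*17 = -475 + 59202*17 = -475 + 1006434 = 1005959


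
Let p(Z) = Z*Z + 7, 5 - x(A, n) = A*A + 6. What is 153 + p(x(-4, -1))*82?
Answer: 24425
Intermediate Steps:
x(A, n) = -1 - A**2 (x(A, n) = 5 - (A*A + 6) = 5 - (A**2 + 6) = 5 - (6 + A**2) = 5 + (-6 - A**2) = -1 - A**2)
p(Z) = 7 + Z**2 (p(Z) = Z**2 + 7 = 7 + Z**2)
153 + p(x(-4, -1))*82 = 153 + (7 + (-1 - 1*(-4)**2)**2)*82 = 153 + (7 + (-1 - 1*16)**2)*82 = 153 + (7 + (-1 - 16)**2)*82 = 153 + (7 + (-17)**2)*82 = 153 + (7 + 289)*82 = 153 + 296*82 = 153 + 24272 = 24425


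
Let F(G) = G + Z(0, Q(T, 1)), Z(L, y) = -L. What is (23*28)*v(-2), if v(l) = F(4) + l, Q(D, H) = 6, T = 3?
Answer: 1288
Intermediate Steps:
F(G) = G (F(G) = G - 1*0 = G + 0 = G)
v(l) = 4 + l
(23*28)*v(-2) = (23*28)*(4 - 2) = 644*2 = 1288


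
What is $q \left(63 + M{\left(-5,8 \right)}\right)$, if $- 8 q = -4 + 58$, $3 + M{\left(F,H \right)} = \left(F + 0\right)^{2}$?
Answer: $- \frac{2295}{4} \approx -573.75$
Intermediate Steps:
$M{\left(F,H \right)} = -3 + F^{2}$ ($M{\left(F,H \right)} = -3 + \left(F + 0\right)^{2} = -3 + F^{2}$)
$q = - \frac{27}{4}$ ($q = - \frac{-4 + 58}{8} = \left(- \frac{1}{8}\right) 54 = - \frac{27}{4} \approx -6.75$)
$q \left(63 + M{\left(-5,8 \right)}\right) = - \frac{27 \left(63 - \left(3 - \left(-5\right)^{2}\right)\right)}{4} = - \frac{27 \left(63 + \left(-3 + 25\right)\right)}{4} = - \frac{27 \left(63 + 22\right)}{4} = \left(- \frac{27}{4}\right) 85 = - \frac{2295}{4}$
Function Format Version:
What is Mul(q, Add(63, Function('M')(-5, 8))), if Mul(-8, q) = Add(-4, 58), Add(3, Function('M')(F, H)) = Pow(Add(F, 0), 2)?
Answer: Rational(-2295, 4) ≈ -573.75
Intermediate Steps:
Function('M')(F, H) = Add(-3, Pow(F, 2)) (Function('M')(F, H) = Add(-3, Pow(Add(F, 0), 2)) = Add(-3, Pow(F, 2)))
q = Rational(-27, 4) (q = Mul(Rational(-1, 8), Add(-4, 58)) = Mul(Rational(-1, 8), 54) = Rational(-27, 4) ≈ -6.7500)
Mul(q, Add(63, Function('M')(-5, 8))) = Mul(Rational(-27, 4), Add(63, Add(-3, Pow(-5, 2)))) = Mul(Rational(-27, 4), Add(63, Add(-3, 25))) = Mul(Rational(-27, 4), Add(63, 22)) = Mul(Rational(-27, 4), 85) = Rational(-2295, 4)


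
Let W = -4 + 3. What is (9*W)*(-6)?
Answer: 54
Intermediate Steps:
W = -1
(9*W)*(-6) = (9*(-1))*(-6) = -9*(-6) = 54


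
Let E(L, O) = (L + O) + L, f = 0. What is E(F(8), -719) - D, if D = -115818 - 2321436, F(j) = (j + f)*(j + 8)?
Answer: 2436791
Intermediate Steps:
F(j) = j*(8 + j) (F(j) = (j + 0)*(j + 8) = j*(8 + j))
E(L, O) = O + 2*L
D = -2437254
E(F(8), -719) - D = (-719 + 2*(8*(8 + 8))) - 1*(-2437254) = (-719 + 2*(8*16)) + 2437254 = (-719 + 2*128) + 2437254 = (-719 + 256) + 2437254 = -463 + 2437254 = 2436791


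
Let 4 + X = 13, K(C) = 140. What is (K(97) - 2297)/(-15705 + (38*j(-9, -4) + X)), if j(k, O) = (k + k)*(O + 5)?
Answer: 719/5460 ≈ 0.13169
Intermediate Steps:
j(k, O) = 2*k*(5 + O) (j(k, O) = (2*k)*(5 + O) = 2*k*(5 + O))
X = 9 (X = -4 + 13 = 9)
(K(97) - 2297)/(-15705 + (38*j(-9, -4) + X)) = (140 - 2297)/(-15705 + (38*(2*(-9)*(5 - 4)) + 9)) = -2157/(-15705 + (38*(2*(-9)*1) + 9)) = -2157/(-15705 + (38*(-18) + 9)) = -2157/(-15705 + (-684 + 9)) = -2157/(-15705 - 675) = -2157/(-16380) = -2157*(-1/16380) = 719/5460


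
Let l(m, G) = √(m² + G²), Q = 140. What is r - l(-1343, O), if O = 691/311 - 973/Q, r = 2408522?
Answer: 2408522 - 13*√412906265449/6220 ≈ 2.4072e+6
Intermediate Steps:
O = -29409/6220 (O = 691/311 - 973/140 = 691*(1/311) - 973*1/140 = 691/311 - 139/20 = -29409/6220 ≈ -4.7281)
l(m, G) = √(G² + m²)
r - l(-1343, O) = 2408522 - √((-29409/6220)² + (-1343)²) = 2408522 - √(864889281/38688400 + 1803649) = 2408522 - √(69781158860881/38688400) = 2408522 - 13*√412906265449/6220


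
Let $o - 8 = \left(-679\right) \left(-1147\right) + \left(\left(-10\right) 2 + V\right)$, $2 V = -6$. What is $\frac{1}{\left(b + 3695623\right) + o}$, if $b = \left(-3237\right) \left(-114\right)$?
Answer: $\frac{1}{4843439} \approx 2.0646 \cdot 10^{-7}$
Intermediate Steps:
$b = 369018$
$V = -3$ ($V = \frac{1}{2} \left(-6\right) = -3$)
$o = 778798$ ($o = 8 - -778790 = 8 + \left(778813 - 23\right) = 8 + 778790 = 778798$)
$\frac{1}{\left(b + 3695623\right) + o} = \frac{1}{\left(369018 + 3695623\right) + 778798} = \frac{1}{4064641 + 778798} = \frac{1}{4843439}$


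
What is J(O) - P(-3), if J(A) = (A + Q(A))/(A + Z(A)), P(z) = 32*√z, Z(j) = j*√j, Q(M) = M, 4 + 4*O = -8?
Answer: 2*(-49*I - 16*√3)/(√3 - I) ≈ 0.5 - 56.292*I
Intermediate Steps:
O = -3 (O = -1 + (¼)*(-8) = -1 - 2 = -3)
Z(j) = j^(3/2)
J(A) = 2*A/(A + A^(3/2)) (J(A) = (A + A)/(A + A^(3/2)) = (2*A)/(A + A^(3/2)) = 2*A/(A + A^(3/2)))
J(O) - P(-3) = 2*(-3)/(-3 + (-3)^(3/2)) - 32*√(-3) = 2*(-3)/(-3 - 3*I*√3) - 32*I*√3 = -6/(-3 - 3*I*√3) - 32*I*√3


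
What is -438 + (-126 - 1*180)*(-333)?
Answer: 101460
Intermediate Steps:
-438 + (-126 - 1*180)*(-333) = -438 + (-126 - 180)*(-333) = -438 - 306*(-333) = -438 + 101898 = 101460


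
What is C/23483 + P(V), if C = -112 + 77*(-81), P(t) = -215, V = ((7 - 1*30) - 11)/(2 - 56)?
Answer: -5055194/23483 ≈ -215.27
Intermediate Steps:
V = 17/27 (V = ((7 - 30) - 11)/(-54) = (-23 - 11)*(-1/54) = -34*(-1/54) = 17/27 ≈ 0.62963)
C = -6349 (C = -112 - 6237 = -6349)
C/23483 + P(V) = -6349/23483 - 215 = -5055194/23483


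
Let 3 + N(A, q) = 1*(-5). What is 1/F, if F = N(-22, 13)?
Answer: -⅛ ≈ -0.12500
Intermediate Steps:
N(A, q) = -8 (N(A, q) = -3 + 1*(-5) = -3 - 5 = -8)
F = -8
1/F = 1/(-8) = -⅛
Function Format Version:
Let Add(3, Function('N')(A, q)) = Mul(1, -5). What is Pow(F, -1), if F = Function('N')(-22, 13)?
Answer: Rational(-1, 8) ≈ -0.12500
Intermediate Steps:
Function('N')(A, q) = -8 (Function('N')(A, q) = Add(-3, Mul(1, -5)) = Add(-3, -5) = -8)
F = -8
Pow(F, -1) = Pow(-8, -1) = Rational(-1, 8)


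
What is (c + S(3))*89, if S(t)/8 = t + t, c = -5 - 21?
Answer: 1958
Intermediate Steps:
c = -26
S(t) = 16*t (S(t) = 8*(t + t) = 8*(2*t) = 16*t)
(c + S(3))*89 = (-26 + 16*3)*89 = (-26 + 48)*89 = 22*89 = 1958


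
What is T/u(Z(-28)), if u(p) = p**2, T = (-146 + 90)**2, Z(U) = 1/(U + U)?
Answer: 9834496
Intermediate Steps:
Z(U) = 1/(2*U)
T = 3136 (T = (-56)**2 = 3136)
T/u(Z(-28)) = 3136/(((1/2)/(-28))**2) = 3136/(((1/2)*(-1/28))**2) = 3136/((-1/56)**2) = 3136/(1/3136) = 3136*3136 = 9834496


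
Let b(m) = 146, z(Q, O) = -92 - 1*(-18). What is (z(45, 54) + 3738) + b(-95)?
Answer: 3810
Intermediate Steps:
z(Q, O) = -74 (z(Q, O) = -92 + 18 = -74)
(z(45, 54) + 3738) + b(-95) = (-74 + 3738) + 146 = 3664 + 146 = 3810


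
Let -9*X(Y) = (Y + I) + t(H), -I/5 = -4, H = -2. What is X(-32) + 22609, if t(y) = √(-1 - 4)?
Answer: 67831/3 - I*√5/9 ≈ 22610.0 - 0.24845*I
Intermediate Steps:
I = 20 (I = -5*(-4) = 20)
t(y) = I*√5 (t(y) = √(-5) = I*√5)
X(Y) = -20/9 - Y/9 - I*√5/9 (X(Y) = -((Y + 20) + I*√5)/9 = -((20 + Y) + I*√5)/9 = -(20 + Y + I*√5)/9 = -20/9 - Y/9 - I*√5/9)
X(-32) + 22609 = (-20/9 - ⅑*(-32) - I*√5/9) + 22609 = (-20/9 + 32/9 - I*√5/9) + 22609 = (4/3 - I*√5/9) + 22609 = 67831/3 - I*√5/9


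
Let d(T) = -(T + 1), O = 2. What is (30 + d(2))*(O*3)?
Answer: 162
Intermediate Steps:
d(T) = -1 - T (d(T) = -(1 + T) = -1 - T)
(30 + d(2))*(O*3) = (30 + (-1 - 1*2))*(2*3) = (30 + (-1 - 2))*6 = (30 - 3)*6 = 27*6 = 162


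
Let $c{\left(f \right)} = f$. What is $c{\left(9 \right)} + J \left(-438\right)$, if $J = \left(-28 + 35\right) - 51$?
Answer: $19281$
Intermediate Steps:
$J = -44$ ($J = 7 - 51 = -44$)
$c{\left(9 \right)} + J \left(-438\right) = 9 - -19272 = 9 + 19272 = 19281$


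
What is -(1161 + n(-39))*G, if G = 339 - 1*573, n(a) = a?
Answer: 262548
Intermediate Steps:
G = -234 (G = 339 - 573 = -234)
-(1161 + n(-39))*G = -(1161 - 39)*(-234) = -1122*(-234) = -1*(-262548) = 262548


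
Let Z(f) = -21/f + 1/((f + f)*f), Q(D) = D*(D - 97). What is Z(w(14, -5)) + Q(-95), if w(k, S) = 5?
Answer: 911791/50 ≈ 18236.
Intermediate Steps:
Q(D) = D*(-97 + D)
Z(f) = 1/(2*f²) - 21/f (Z(f) = -21/f + 1/(((2*f))*f) = -21/f + (1/(2*f))/f = -21/f + 1/(2*f²) = 1/(2*f²) - 21/f)
Z(w(14, -5)) + Q(-95) = (½)*(1 - 42*5)/5² - 95*(-97 - 95) = (½)*(1/25)*(1 - 210) - 95*(-192) = (½)*(1/25)*(-209) + 18240 = -209/50 + 18240 = 911791/50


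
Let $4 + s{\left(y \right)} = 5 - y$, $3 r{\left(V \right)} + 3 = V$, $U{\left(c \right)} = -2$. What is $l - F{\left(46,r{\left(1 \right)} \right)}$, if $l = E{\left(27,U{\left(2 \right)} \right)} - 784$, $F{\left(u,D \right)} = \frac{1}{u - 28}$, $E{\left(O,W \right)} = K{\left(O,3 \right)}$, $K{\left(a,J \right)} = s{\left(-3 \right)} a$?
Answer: $- \frac{12169}{18} \approx -676.06$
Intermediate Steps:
$r{\left(V \right)} = -1 + \frac{V}{3}$
$s{\left(y \right)} = 1 - y$ ($s{\left(y \right)} = -4 - \left(-5 + y\right) = 1 - y$)
$K{\left(a,J \right)} = 4 a$ ($K{\left(a,J \right)} = \left(1 - -3\right) a = \left(1 + 3\right) a = 4 a$)
$E{\left(O,W \right)} = 4 O$
$F{\left(u,D \right)} = \frac{1}{-28 + u}$
$l = -676$ ($l = 4 \cdot 27 - 784 = 108 - 784 = -676$)
$l - F{\left(46,r{\left(1 \right)} \right)} = -676 - \frac{1}{-28 + 46} = -676 - \frac{1}{18} = - \frac{12169}{18}$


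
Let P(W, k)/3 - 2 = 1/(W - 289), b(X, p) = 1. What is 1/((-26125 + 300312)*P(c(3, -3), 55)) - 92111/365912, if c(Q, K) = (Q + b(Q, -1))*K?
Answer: -45535806539359/180891949319832 ≈ -0.25173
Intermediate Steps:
c(Q, K) = K*(1 + Q) (c(Q, K) = (Q + 1)*K = (1 + Q)*K = K*(1 + Q))
P(W, k) = 6 + 3/(-289 + W) (P(W, k) = 6 + 3/(W - 289) = 6 + 3/(-289 + W))
1/((-26125 + 300312)*P(c(3, -3), 55)) - 92111/365912 = 1/((-26125 + 300312)*((3*(-577 + 2*(-3*(1 + 3)))/(-289 - 3*(1 + 3))))) - 92111/365912 = 1/(274187*((3*(-577 + 2*(-3*4))/(-289 - 3*4)))) - 92111*1/365912 = 1/(274187*((3*(-577 + 2*(-12))/(-289 - 12)))) - 92111/365912 = 1/(274187*((3*(-577 - 24)/(-301)))) - 92111/365912 = 1/(274187*((3*(-1/301)*(-601)))) - 92111/365912 = 1/(274187*(1803/301)) - 92111/365912 = (1/274187)*(301/1803) - 92111/365912 = 301/494359161 - 92111/365912 = -45535806539359/180891949319832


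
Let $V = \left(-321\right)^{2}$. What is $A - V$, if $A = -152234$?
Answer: $-255275$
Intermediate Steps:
$V = 103041$
$A - V = -152234 - 103041 = -255275$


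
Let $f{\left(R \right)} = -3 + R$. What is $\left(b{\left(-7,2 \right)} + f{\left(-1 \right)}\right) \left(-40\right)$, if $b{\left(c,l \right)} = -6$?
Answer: $400$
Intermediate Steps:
$\left(b{\left(-7,2 \right)} + f{\left(-1 \right)}\right) \left(-40\right) = \left(-6 - 4\right) \left(-40\right) = \left(-10\right) \left(-40\right) = 400$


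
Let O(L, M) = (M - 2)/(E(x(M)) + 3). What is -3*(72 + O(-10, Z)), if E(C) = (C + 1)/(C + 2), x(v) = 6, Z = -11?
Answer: -6384/31 ≈ -205.94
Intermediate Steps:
E(C) = (1 + C)/(2 + C)
O(L, M) = -16/31 + 8*M/31 (O(L, M) = (M - 2)/((1 + 6)/(2 + 6) + 3) = (-2 + M)/(7/8 + 3) = (-2 + M)/(31/8) = (-2 + M)*(8/31) = -16/31 + 8*M/31)
-3*(72 + O(-10, Z)) = -3*(72 + (-16/31 + (8/31)*(-11))) = -3*(72 + (-16/31 - 88/31)) = -3*(72 - 104/31) = -3*2128/31 = -6384/31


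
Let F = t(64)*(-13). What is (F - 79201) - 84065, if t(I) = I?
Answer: -164098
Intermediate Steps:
F = -832 (F = 64*(-13) = -832)
(F - 79201) - 84065 = (-832 - 79201) - 84065 = -80033 - 84065 = -164098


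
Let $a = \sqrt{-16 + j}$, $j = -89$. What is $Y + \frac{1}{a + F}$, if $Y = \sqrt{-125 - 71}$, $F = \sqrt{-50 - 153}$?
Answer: $\frac{i \left(-1 + 14 \sqrt{105} + 14 \sqrt{203}\right)}{\sqrt{105} + \sqrt{203}} \approx 13.959 i$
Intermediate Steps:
$F = i \sqrt{203}$ ($F = \sqrt{-203} = i \sqrt{203} \approx 14.248 i$)
$a = i \sqrt{105}$ ($a = \sqrt{-16 - 89} = \sqrt{-105} = i \sqrt{105} \approx 10.247 i$)
$Y = 14 i$ ($Y = \sqrt{-196} = 14 i \approx 14.0 i$)
$Y + \frac{1}{a + F} = 14 i + \frac{1}{i \sqrt{105} + i \sqrt{203}} = \frac{1}{i \sqrt{105} + i \sqrt{203}} + 14 i$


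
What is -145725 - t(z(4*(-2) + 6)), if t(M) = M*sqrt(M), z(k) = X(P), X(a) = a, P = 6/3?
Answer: -145725 - 2*sqrt(2) ≈ -1.4573e+5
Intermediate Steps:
P = 2 (P = 6*(1/3) = 2)
z(k) = 2
t(M) = M**(3/2)
-145725 - t(z(4*(-2) + 6)) = -145725 - 2**(3/2) = -145725 - 2*sqrt(2)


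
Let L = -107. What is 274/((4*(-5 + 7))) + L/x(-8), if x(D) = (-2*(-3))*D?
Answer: 1751/48 ≈ 36.479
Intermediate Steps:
x(D) = 6*D
274/((4*(-5 + 7))) + L/x(-8) = 274/((4*(-5 + 7))) - 107/(6*(-8)) = 274/((4*2)) - 107/(-48) = 274/8 - 107*(-1/48) = 274*(⅛) + 107/48 = 137/4 + 107/48 = 1751/48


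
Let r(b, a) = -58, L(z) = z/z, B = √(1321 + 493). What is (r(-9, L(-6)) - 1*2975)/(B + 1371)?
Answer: -4158243/1877827 + 3033*√1814/1877827 ≈ -2.1456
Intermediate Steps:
B = √1814 ≈ 42.591
L(z) = 1
(r(-9, L(-6)) - 1*2975)/(B + 1371) = (-58 - 1*2975)/(√1814 + 1371) = (-58 - 2975)/(1371 + √1814) = -3033/(1371 + √1814)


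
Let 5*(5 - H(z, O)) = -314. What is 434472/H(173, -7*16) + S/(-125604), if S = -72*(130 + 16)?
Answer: 2526487676/394257 ≈ 6408.2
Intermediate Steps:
H(z, O) = 339/5 (H(z, O) = 5 - 1/5*(-314) = 5 + 314/5 = 339/5)
S = -10512 (S = -72*146 = -10512)
434472/H(173, -7*16) + S/(-125604) = 434472/(339/5) - 10512/(-125604) = 434472*(5/339) - 10512*(-1/125604) = 724120/113 + 292/3489 = 2526487676/394257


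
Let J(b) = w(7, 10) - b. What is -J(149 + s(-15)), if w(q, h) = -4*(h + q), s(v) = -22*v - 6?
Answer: 541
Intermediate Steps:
s(v) = -6 - 22*v
w(q, h) = -4*h - 4*q
J(b) = -68 - b (J(b) = (-4*10 - 4*7) - b = (-40 - 28) - b = -68 - b)
-J(149 + s(-15)) = -(-68 - (149 + (-6 - 22*(-15)))) = -(-68 - (149 + (-6 + 330))) = -(-68 - (149 + 324)) = -(-68 - 1*473) = -(-68 - 473) = -1*(-541) = 541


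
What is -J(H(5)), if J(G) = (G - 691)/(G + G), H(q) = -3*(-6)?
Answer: 673/36 ≈ 18.694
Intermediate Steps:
H(q) = 18
J(G) = (-691 + G)/(2*G) (J(G) = (-691 + G)/((2*G)) = (-691 + G)*(1/(2*G)) = (-691 + G)/(2*G))
-J(H(5)) = -(-691 + 18)/(2*18) = -(-673)/(2*18) = -1*(-673/36) = 673/36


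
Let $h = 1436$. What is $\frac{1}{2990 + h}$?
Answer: $\frac{1}{4426} \approx 0.00022594$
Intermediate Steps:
$\frac{1}{2990 + h} = \frac{1}{2990 + 1436} = \frac{1}{4426}$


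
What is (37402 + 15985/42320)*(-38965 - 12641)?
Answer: -355154427225/184 ≈ -1.9302e+9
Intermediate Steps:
(37402 + 15985/42320)*(-38965 - 12641) = (37402 + 15985*(1/42320))*(-51606) = (37402 + 139/368)*(-51606) = (13764075/368)*(-51606) = -355154427225/184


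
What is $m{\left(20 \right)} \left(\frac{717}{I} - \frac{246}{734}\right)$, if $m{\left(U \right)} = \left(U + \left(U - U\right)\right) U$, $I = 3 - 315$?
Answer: $- \frac{5025250}{4771} \approx -1053.3$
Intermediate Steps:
$I = -312$
$m{\left(U \right)} = U^{2}$ ($m{\left(U \right)} = \left(U + 0\right) U = U U = U^{2}$)
$m{\left(20 \right)} \left(\frac{717}{I} - \frac{246}{734}\right) = 20^{2} \left(\frac{717}{-312} - \frac{246}{734}\right) = 400 \left(717 \left(- \frac{1}{312}\right) - \frac{123}{367}\right) = 400 \left(- \frac{239}{104} - \frac{123}{367}\right) = 400 \left(- \frac{100505}{38168}\right) = - \frac{5025250}{4771}$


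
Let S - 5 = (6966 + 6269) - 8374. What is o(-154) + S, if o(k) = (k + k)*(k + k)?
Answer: 99730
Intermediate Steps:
S = 4866 (S = 5 + ((6966 + 6269) - 8374) = 5 + (13235 - 8374) = 5 + 4861 = 4866)
o(k) = 4*k² (o(k) = (2*k)*(2*k) = 4*k²)
o(-154) + S = 4*(-154)² + 4866 = 4*23716 + 4866 = 94864 + 4866 = 99730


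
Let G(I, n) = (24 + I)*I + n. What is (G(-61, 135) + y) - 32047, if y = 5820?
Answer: -23835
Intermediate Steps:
G(I, n) = n + I*(24 + I) (G(I, n) = I*(24 + I) + n = n + I*(24 + I))
(G(-61, 135) + y) - 32047 = ((135 + (-61)**2 + 24*(-61)) + 5820) - 32047 = ((135 + 3721 - 1464) + 5820) - 32047 = (2392 + 5820) - 32047 = 8212 - 32047 = -23835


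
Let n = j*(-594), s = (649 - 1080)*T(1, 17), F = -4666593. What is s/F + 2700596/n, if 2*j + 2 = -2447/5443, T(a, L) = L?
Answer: 22865294986617077/6159748762431 ≈ 3712.1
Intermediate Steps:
j = -13333/10886 (j = -1 + (-2447/5443)/2 = -1 + (-2447*1/5443)/2 = -1 + (½)*(-2447/5443) = -1 - 2447/10886 = -13333/10886 ≈ -1.2248)
s = -7327 (s = (649 - 1080)*17 = -431*17 = -7327)
n = 3959901/5443 (n = -13333/10886*(-594) = 3959901/5443 ≈ 727.52)
s/F + 2700596/n = -7327/(-4666593) + 2700596/(3959901/5443) = -7327*(-1/4666593) + 2700596*(5443/3959901) = 7327/4666593 + 14699344028/3959901 = 22865294986617077/6159748762431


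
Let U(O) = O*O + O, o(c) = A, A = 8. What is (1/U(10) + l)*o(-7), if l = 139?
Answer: 61164/55 ≈ 1112.1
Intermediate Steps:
o(c) = 8
U(O) = O + O² (U(O) = O² + O = O + O²)
(1/U(10) + l)*o(-7) = (1/(10*(1 + 10)) + 139)*8 = (1/(10*11) + 139)*8 = (1/110 + 139)*8 = (15291/110)*8 = 61164/55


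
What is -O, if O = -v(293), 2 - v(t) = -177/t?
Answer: 763/293 ≈ 2.6041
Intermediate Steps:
v(t) = 2 + 177/t (v(t) = 2 - (-177)/t = 2 + 177/t)
O = -763/293 (O = -(2 + 177/293) = -1*763/293 = -763/293 ≈ -2.6041)
-O = -1*(-763/293) = 763/293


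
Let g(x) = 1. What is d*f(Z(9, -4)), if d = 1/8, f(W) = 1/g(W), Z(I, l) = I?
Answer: 1/8 ≈ 0.12500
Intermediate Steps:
f(W) = 1 (f(W) = 1/1 = 1)
d = 1/8 ≈ 0.12500
d*f(Z(9, -4)) = (1/8)*1 = 1/8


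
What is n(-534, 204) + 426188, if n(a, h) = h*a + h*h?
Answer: 358868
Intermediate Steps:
n(a, h) = h² + a*h (n(a, h) = a*h + h² = h² + a*h)
n(-534, 204) + 426188 = 204*(-534 + 204) + 426188 = 204*(-330) + 426188 = -67320 + 426188 = 358868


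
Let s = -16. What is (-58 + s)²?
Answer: 5476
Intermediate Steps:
(-58 + s)² = (-58 - 16)² = (-74)² = 5476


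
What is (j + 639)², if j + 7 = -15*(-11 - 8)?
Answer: 840889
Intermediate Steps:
j = 278 (j = -7 - 15*(-11 - 8) = -7 - 15*(-19) = -7 + 285 = 278)
(j + 639)² = (278 + 639)² = 917² = 840889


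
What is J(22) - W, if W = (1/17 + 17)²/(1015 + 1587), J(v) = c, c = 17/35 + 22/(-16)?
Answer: -105395261/105276920 ≈ -1.0011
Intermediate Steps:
c = -249/280 (c = 17*(1/35) + 22*(-1/16) = 17/35 - 11/8 = -249/280 ≈ -0.88929)
J(v) = -249/280
W = 42050/375989 (W = (1/17 + 17)²/2602 = (290/17)²*(1/2602) = (84100/289)*(1/2602) = 42050/375989 ≈ 0.11184)
J(22) - W = -249/280 - 1*42050/375989 = -249/280 - 42050/375989 = -105395261/105276920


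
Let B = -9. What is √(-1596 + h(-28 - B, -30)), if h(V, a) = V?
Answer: I*√1615 ≈ 40.187*I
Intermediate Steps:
√(-1596 + h(-28 - B, -30)) = √(-1596 + (-28 - 1*(-9))) = √(-1596 + (-28 + 9)) = √(-1596 - 19) = √(-1615) = I*√1615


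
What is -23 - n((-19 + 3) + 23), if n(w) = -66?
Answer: 43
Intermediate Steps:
-23 - n((-19 + 3) + 23) = -23 - 1*(-66) = -23 + 66 = 43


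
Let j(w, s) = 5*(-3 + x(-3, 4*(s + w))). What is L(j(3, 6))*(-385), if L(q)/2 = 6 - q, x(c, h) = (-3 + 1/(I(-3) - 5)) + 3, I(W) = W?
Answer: -66605/4 ≈ -16651.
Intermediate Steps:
x(c, h) = -⅛ (x(c, h) = (-3 + 1/(-3 - 5)) + 3 = (-3 + 1/(-8)) + 3 = (-3 - ⅛) + 3 = -25/8 + 3 = -⅛)
j(w, s) = -125/8 (j(w, s) = 5*(-3 - ⅛) = 5*(-25/8) = -125/8)
L(q) = 12 - 2*q (L(q) = 2*(6 - q) = 12 - 2*q)
L(j(3, 6))*(-385) = (12 - 2*(-125/8))*(-385) = (12 + 125/4)*(-385) = (173/4)*(-385) = -66605/4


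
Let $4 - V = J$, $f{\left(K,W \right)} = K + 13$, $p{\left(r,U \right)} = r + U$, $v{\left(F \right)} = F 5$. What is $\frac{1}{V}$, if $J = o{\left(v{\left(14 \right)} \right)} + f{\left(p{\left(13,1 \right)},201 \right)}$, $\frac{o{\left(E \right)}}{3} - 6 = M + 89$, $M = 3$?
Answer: $- \frac{1}{317} \approx -0.0031546$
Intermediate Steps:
$v{\left(F \right)} = 5 F$
$p{\left(r,U \right)} = U + r$
$o{\left(E \right)} = 294$ ($o{\left(E \right)} = 18 + 3 \left(3 + 89\right) = 18 + 3 \cdot 92 = 18 + 276 = 294$)
$f{\left(K,W \right)} = 13 + K$
$J = 321$ ($J = 294 + \left(13 + \left(1 + 13\right)\right) = 294 + \left(13 + 14\right) = 294 + 27 = 321$)
$V = -317$ ($V = 4 - 321 = -317$)
$\frac{1}{V} = \frac{1}{-317} = - \frac{1}{317}$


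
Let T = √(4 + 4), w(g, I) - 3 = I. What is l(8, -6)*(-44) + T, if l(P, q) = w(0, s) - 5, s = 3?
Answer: -44 + 2*√2 ≈ -41.172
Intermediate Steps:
w(g, I) = 3 + I
l(P, q) = 1 (l(P, q) = (3 + 3) - 5 = 6 - 5 = 1)
T = 2*√2 (T = √8 = 2*√2 ≈ 2.8284)
l(8, -6)*(-44) + T = 1*(-44) + 2*√2 = -44 + 2*√2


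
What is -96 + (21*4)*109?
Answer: 9060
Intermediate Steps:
-96 + (21*4)*109 = -96 + 84*109 = -96 + 9156 = 9060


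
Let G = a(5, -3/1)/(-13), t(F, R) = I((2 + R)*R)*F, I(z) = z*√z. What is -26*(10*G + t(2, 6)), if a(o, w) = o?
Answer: 100 - 9984*√3 ≈ -17193.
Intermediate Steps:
I(z) = z^(3/2)
t(F, R) = F*(R*(2 + R))^(3/2) (t(F, R) = ((2 + R)*R)^(3/2)*F = (R*(2 + R))^(3/2)*F = F*(R*(2 + R))^(3/2))
G = -5/13 (G = 5/(-13) = 5*(-1/13) = -5/13 ≈ -0.38462)
-26*(10*G + t(2, 6)) = -26*(10*(-5/13) + 2*(6*(2 + 6))^(3/2)) = -26*(-50/13 + 2*(6*8)^(3/2)) = -26*(-50/13 + 2*48^(3/2)) = -26*(-50/13 + 2*(192*√3)) = -26*(-50/13 + 384*√3) = 100 - 9984*√3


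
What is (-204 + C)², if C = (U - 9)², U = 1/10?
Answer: 155725441/10000 ≈ 15573.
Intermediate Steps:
U = ⅒ ≈ 0.10000
C = 7921/100 (C = (⅒ - 9)² = (-89/10)² = 7921/100 ≈ 79.210)
(-204 + C)² = (-204 + 7921/100)² = (-12479/100)² = 155725441/10000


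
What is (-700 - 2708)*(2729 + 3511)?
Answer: -21265920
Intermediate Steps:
(-700 - 2708)*(2729 + 3511) = -3408*6240 = -21265920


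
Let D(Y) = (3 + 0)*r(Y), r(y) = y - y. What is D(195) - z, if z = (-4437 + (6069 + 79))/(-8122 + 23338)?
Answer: -1711/15216 ≈ -0.11245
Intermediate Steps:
r(y) = 0
z = 1711/15216 (z = (-4437 + 6148)/15216 = 1711*(1/15216) = 1711/15216 ≈ 0.11245)
D(Y) = 0 (D(Y) = (3 + 0)*0 = 3*0 = 0)
D(195) - z = 0 - 1*1711/15216 = 0 - 1711/15216 = -1711/15216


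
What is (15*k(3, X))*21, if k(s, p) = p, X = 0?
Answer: 0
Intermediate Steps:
(15*k(3, X))*21 = (15*0)*21 = 0*21 = 0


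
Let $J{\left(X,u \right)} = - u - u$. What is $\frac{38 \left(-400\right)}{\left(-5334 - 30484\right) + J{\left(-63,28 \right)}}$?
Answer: $\frac{7600}{17937} \approx 0.42371$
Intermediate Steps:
$J{\left(X,u \right)} = - 2 u$
$\frac{38 \left(-400\right)}{\left(-5334 - 30484\right) + J{\left(-63,28 \right)}} = \frac{38 \left(-400\right)}{\left(-5334 - 30484\right) - 56} = - \frac{15200}{-35818 - 56} = - \frac{15200}{-35874} = \left(-15200\right) \left(- \frac{1}{35874}\right) = \frac{7600}{17937}$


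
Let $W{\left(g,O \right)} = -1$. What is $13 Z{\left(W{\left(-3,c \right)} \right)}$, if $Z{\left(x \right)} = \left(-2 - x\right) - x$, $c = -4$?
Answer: $0$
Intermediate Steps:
$Z{\left(x \right)} = -2 - 2 x$
$13 Z{\left(W{\left(-3,c \right)} \right)} = 13 \left(-2 - -2\right) = 13 \left(-2 + 2\right) = 13 \cdot 0 = 0$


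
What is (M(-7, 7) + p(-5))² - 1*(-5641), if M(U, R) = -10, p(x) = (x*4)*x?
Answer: 13741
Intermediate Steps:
p(x) = 4*x² (p(x) = (4*x)*x = 4*x²)
(M(-7, 7) + p(-5))² - 1*(-5641) = (-10 + 4*(-5)²)² - 1*(-5641) = (-10 + 4*25)² + 5641 = (-10 + 100)² + 5641 = 90² + 5641 = 8100 + 5641 = 13741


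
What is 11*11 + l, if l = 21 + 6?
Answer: 148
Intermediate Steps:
l = 27
11*11 + l = 11*11 + 27 = 121 + 27 = 148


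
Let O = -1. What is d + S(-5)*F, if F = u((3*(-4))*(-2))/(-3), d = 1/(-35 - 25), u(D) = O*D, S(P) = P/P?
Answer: 479/60 ≈ 7.9833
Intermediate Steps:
S(P) = 1
u(D) = -D
d = -1/60 (d = 1/(-60) = -1/60 ≈ -0.016667)
F = 8 (F = -3*(-4)*(-2)/(-3) = -(-12)*(-2)*(-⅓) = -1*24*(-⅓) = -24*(-⅓) = 8)
d + S(-5)*F = -1/60 + 1*8 = -1/60 + 8 = 479/60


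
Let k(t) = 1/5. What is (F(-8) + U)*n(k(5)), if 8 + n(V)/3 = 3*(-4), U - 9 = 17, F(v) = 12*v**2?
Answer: -47640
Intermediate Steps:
U = 26 (U = 9 + 17 = 26)
k(t) = 1/5
n(V) = -60 (n(V) = -24 + 3*(3*(-4)) = -24 + 3*(-12) = -24 - 36 = -60)
(F(-8) + U)*n(k(5)) = (12*(-8)**2 + 26)*(-60) = (12*64 + 26)*(-60) = (768 + 26)*(-60) = 794*(-60) = -47640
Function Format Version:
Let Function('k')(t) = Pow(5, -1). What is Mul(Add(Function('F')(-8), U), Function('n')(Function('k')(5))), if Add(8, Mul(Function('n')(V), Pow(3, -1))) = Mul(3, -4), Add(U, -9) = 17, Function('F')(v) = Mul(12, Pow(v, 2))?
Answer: -47640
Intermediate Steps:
U = 26 (U = Add(9, 17) = 26)
Function('k')(t) = Rational(1, 5)
Function('n')(V) = -60 (Function('n')(V) = Add(-24, Mul(3, Mul(3, -4))) = Add(-24, Mul(3, -12)) = Add(-24, -36) = -60)
Mul(Add(Function('F')(-8), U), Function('n')(Function('k')(5))) = Mul(Add(Mul(12, Pow(-8, 2)), 26), -60) = Mul(Add(Mul(12, 64), 26), -60) = Mul(Add(768, 26), -60) = Mul(794, -60) = -47640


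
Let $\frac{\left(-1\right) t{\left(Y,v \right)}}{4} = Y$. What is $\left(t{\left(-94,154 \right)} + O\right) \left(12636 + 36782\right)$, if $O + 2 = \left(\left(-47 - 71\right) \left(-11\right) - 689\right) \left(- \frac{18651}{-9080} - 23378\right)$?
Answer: $- \frac{3193861613948729}{4540} \approx -7.0349 \cdot 10^{11}$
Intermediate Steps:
$t{\left(Y,v \right)} = - 4 Y$
$O = - \frac{129262453861}{9080}$ ($O = -2 + \left(\left(-47 - 71\right) \left(-11\right) - 689\right) \left(- \frac{18651}{-9080} - 23378\right) = -2 + \left(\left(-118\right) \left(-11\right) - 689\right) \left(\left(-18651\right) \left(- \frac{1}{9080}\right) - 23378\right) = -2 + \left(1298 - 689\right) \left(\frac{18651}{9080} - 23378\right) = -2 + 609 \left(- \frac{212253589}{9080}\right) = -2 - \frac{129262435701}{9080} = - \frac{129262453861}{9080} \approx -1.4236 \cdot 10^{7}$)
$\left(t{\left(-94,154 \right)} + O\right) \left(12636 + 36782\right) = \left(\left(-4\right) \left(-94\right) - \frac{129262453861}{9080}\right) \left(12636 + 36782\right) = \left(376 - \frac{129262453861}{9080}\right) 49418 = \left(- \frac{129259039781}{9080}\right) 49418 = - \frac{3193861613948729}{4540}$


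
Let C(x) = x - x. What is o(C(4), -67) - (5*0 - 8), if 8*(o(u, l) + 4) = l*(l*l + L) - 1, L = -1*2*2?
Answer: -37558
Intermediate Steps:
L = -4 (L = -2*2 = -4)
C(x) = 0
o(u, l) = -33/8 + l*(-4 + l**2)/8 (o(u, l) = -4 + (l*(l*l - 4) - 1)/8 = -4 + (l*(l**2 - 4) - 1)/8 = -4 + (l*(-4 + l**2) - 1)/8 = -4 + (-1 + l*(-4 + l**2))/8 = -4 + (-1/8 + l*(-4 + l**2)/8) = -33/8 + l*(-4 + l**2)/8)
o(C(4), -67) - (5*0 - 8) = (-33/8 - 1/2*(-67) + (1/8)*(-67)**3) - (5*0 - 8) = (-33/8 + 67/2 + (1/8)*(-300763)) - (0 - 8) = (-33/8 + 67/2 - 300763/8) - 1*(-8) = -37566 + 8 = -37558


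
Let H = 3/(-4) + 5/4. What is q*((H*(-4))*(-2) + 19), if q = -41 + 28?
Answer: -299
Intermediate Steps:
H = 1/2 (H = 3*(-1/4) + 5*(1/4) = -3/4 + 5/4 = 1/2 ≈ 0.50000)
q = -13
q*((H*(-4))*(-2) + 19) = -13*(((1/2)*(-4))*(-2) + 19) = -13*(-2*(-2) + 19) = -13*(4 + 19) = -13*23 = -299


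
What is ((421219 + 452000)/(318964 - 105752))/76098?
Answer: 291073/5408335592 ≈ 5.3819e-5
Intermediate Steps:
((421219 + 452000)/(318964 - 105752))/76098 = (873219/213212)*(1/76098) = 291073/5408335592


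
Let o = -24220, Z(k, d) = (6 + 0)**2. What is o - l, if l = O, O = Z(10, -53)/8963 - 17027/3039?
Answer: -659565346943/27238557 ≈ -24214.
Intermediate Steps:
Z(k, d) = 36 (Z(k, d) = 6**2 = 36)
O = -152503597/27238557 (O = 36/8963 - 17027/3039 = -152503597/27238557 ≈ -5.5988)
l = -152503597/27238557 ≈ -5.5988
o - l = -24220 - 1*(-152503597/27238557) = -24220 + 152503597/27238557 = -659565346943/27238557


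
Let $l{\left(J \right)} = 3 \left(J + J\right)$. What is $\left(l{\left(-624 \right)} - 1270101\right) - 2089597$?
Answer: $-3363442$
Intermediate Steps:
$l{\left(J \right)} = 6 J$ ($l{\left(J \right)} = 3 \cdot 2 J = 6 J$)
$\left(l{\left(-624 \right)} - 1270101\right) - 2089597 = \left(6 \left(-624\right) - 1270101\right) - 2089597 = \left(-3744 - 1270101\right) - 2089597 = -1273845 - 2089597 = -3363442$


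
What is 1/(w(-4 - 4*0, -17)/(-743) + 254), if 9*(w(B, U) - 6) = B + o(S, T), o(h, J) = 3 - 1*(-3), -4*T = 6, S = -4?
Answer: 6687/1698442 ≈ 0.0039371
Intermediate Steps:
T = -3/2 (T = -¼*6 = -3/2 ≈ -1.5000)
o(h, J) = 6 (o(h, J) = 3 + 3 = 6)
w(B, U) = 20/3 + B/9 (w(B, U) = 6 + (B + 6)/9 = 6 + (6 + B)/9 = 6 + (⅔ + B/9) = 20/3 + B/9)
1/(w(-4 - 4*0, -17)/(-743) + 254) = 1/((20/3 + (-4 - 4*0)/9)/(-743) + 254) = 1/((20/3 + (-4 + 0)/9)*(-1/743) + 254) = 1/((20/3 + (⅑)*(-4))*(-1/743) + 254) = 1/((20/3 - 4/9)*(-1/743) + 254) = 1/((56/9)*(-1/743) + 254) = 1/(-56/6687 + 254) = 1/(1698442/6687) = 6687/1698442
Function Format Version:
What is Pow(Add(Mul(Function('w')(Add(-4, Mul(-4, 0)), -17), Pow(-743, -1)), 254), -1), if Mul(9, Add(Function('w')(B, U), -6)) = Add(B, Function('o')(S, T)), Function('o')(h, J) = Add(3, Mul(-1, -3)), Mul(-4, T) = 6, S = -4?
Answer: Rational(6687, 1698442) ≈ 0.0039371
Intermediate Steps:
T = Rational(-3, 2) (T = Mul(Rational(-1, 4), 6) = Rational(-3, 2) ≈ -1.5000)
Function('o')(h, J) = 6 (Function('o')(h, J) = Add(3, 3) = 6)
Function('w')(B, U) = Add(Rational(20, 3), Mul(Rational(1, 9), B)) (Function('w')(B, U) = Add(6, Mul(Rational(1, 9), Add(B, 6))) = Add(6, Mul(Rational(1, 9), Add(6, B))) = Add(6, Add(Rational(2, 3), Mul(Rational(1, 9), B))) = Add(Rational(20, 3), Mul(Rational(1, 9), B)))
Pow(Add(Mul(Function('w')(Add(-4, Mul(-4, 0)), -17), Pow(-743, -1)), 254), -1) = Pow(Add(Mul(Add(Rational(20, 3), Mul(Rational(1, 9), Add(-4, Mul(-4, 0)))), Pow(-743, -1)), 254), -1) = Pow(Add(Mul(Add(Rational(20, 3), Mul(Rational(1, 9), Add(-4, 0))), Rational(-1, 743)), 254), -1) = Pow(Add(Mul(Add(Rational(20, 3), Mul(Rational(1, 9), -4)), Rational(-1, 743)), 254), -1) = Pow(Add(Mul(Add(Rational(20, 3), Rational(-4, 9)), Rational(-1, 743)), 254), -1) = Pow(Add(Mul(Rational(56, 9), Rational(-1, 743)), 254), -1) = Pow(Add(Rational(-56, 6687), 254), -1) = Pow(Rational(1698442, 6687), -1) = Rational(6687, 1698442)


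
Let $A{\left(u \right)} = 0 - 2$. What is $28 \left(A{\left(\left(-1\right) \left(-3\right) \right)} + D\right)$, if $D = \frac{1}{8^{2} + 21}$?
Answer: $- \frac{4732}{85} \approx -55.671$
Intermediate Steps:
$A{\left(u \right)} = -2$ ($A{\left(u \right)} = 0 - 2 = -2$)
$D = \frac{1}{85}$ ($D = \frac{1}{64 + 21} = \frac{1}{85} \approx 0.011765$)
$28 \left(A{\left(\left(-1\right) \left(-3\right) \right)} + D\right) = 28 \left(-2 + \frac{1}{85}\right) = 28 \left(- \frac{169}{85}\right) = - \frac{4732}{85}$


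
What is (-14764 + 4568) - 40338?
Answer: -50534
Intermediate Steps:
(-14764 + 4568) - 40338 = -10196 - 40338 = -50534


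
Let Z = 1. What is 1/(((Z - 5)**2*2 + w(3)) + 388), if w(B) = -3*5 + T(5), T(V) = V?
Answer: 1/410 ≈ 0.0024390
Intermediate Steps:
w(B) = -10 (w(B) = -3*5 + 5 = -15 + 5 = -10)
1/(((Z - 5)**2*2 + w(3)) + 388) = 1/(((1 - 5)**2*2 - 10) + 388) = 1/(((-4)**2*2 - 10) + 388) = 1/((16*2 - 10) + 388) = 1/((32 - 10) + 388) = 1/(22 + 388) = 1/410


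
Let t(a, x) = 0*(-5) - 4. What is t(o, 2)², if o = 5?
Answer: 16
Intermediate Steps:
t(a, x) = -4 (t(a, x) = 0 - 4 = -4)
t(o, 2)² = (-4)² = 16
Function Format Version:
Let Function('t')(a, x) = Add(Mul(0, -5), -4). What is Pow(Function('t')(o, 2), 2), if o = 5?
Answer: 16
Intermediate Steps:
Function('t')(a, x) = -4 (Function('t')(a, x) = Add(0, -4) = -4)
Pow(Function('t')(o, 2), 2) = Pow(-4, 2) = 16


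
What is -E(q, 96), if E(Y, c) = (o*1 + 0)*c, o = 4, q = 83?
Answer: -384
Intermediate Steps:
E(Y, c) = 4*c (E(Y, c) = (4*1 + 0)*c = (4 + 0)*c = 4*c)
-E(q, 96) = -4*96 = -1*384 = -384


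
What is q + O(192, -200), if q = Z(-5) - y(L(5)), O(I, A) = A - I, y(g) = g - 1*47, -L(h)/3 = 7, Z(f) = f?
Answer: -329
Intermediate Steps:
L(h) = -21 (L(h) = -3*7 = -21)
y(g) = -47 + g (y(g) = g - 47 = -47 + g)
q = 63 (q = -5 - (-47 - 21) = -5 - 1*(-68) = -5 + 68 = 63)
q + O(192, -200) = 63 + (-200 - 1*192) = 63 + (-200 - 192) = 63 - 392 = -329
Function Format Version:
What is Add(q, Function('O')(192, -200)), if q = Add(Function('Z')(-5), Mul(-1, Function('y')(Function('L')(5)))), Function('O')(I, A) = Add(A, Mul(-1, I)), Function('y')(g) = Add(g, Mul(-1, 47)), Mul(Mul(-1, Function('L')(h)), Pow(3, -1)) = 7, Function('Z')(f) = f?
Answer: -329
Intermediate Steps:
Function('L')(h) = -21 (Function('L')(h) = Mul(-3, 7) = -21)
Function('y')(g) = Add(-47, g) (Function('y')(g) = Add(g, -47) = Add(-47, g))
q = 63 (q = Add(-5, Mul(-1, Add(-47, -21))) = Add(-5, Mul(-1, -68)) = Add(-5, 68) = 63)
Add(q, Function('O')(192, -200)) = Add(63, Add(-200, Mul(-1, 192))) = Add(63, Add(-200, -192)) = Add(63, -392) = -329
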